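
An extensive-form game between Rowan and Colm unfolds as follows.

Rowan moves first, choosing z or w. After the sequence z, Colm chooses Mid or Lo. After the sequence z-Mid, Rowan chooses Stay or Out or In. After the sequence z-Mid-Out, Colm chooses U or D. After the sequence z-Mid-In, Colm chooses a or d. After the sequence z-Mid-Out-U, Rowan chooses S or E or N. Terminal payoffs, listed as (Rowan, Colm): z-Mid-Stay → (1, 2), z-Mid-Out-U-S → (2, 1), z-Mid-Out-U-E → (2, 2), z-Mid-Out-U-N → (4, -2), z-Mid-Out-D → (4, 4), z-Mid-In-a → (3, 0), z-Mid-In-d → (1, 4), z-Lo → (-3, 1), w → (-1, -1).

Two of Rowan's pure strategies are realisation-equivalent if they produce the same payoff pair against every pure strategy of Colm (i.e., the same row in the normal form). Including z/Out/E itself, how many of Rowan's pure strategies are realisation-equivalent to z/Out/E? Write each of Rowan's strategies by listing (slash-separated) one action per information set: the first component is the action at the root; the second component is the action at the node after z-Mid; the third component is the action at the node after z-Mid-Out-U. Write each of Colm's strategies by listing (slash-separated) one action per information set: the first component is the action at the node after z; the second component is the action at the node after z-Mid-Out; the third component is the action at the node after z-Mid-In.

1

Row for z/Out/E (columns Mid/U/a, Mid/U/d, Mid/D/a, Mid/D/d, Lo/U/a, Lo/U/d, Lo/D/a, Lo/D/d): (2,2) (2,2) (4,4) (4,4) (-3,1) (-3,1) (-3,1) (-3,1).
Every one of Rowan's information sets is on the play path for some reply by Colm when Rowan follows z/Out/E.
Changing the action at any of them therefore changes at least one column, so only z/Out/E itself gives this row.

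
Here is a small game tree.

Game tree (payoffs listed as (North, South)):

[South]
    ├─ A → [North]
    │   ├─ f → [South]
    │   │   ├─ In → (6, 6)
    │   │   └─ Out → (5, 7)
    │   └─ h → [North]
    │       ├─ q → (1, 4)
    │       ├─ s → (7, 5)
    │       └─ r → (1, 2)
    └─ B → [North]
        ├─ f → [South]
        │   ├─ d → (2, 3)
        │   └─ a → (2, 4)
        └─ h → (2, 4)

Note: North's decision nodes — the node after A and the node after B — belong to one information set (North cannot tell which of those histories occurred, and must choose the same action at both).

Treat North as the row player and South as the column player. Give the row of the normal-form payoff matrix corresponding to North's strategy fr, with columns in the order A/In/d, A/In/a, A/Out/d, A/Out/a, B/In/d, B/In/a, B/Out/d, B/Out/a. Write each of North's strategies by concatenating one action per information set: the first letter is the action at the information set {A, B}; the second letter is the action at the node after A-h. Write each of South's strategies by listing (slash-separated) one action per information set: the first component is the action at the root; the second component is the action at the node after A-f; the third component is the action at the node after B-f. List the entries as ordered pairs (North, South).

vs A/In/d: South plays A → North plays f at [A] → South plays In at [A-f] → (6, 6)
vs A/In/a: South plays A → North plays f at [A] → South plays In at [A-f] → (6, 6)
vs A/Out/d: South plays A → North plays f at [A] → South plays Out at [A-f] → (5, 7)
vs A/Out/a: South plays A → North plays f at [A] → South plays Out at [A-f] → (5, 7)
vs B/In/d: South plays B → North plays f at [B] → South plays d at [B-f] → (2, 3)
vs B/In/a: South plays B → North plays f at [B] → South plays a at [B-f] → (2, 4)
vs B/Out/d: South plays B → North plays f at [B] → South plays d at [B-f] → (2, 3)
vs B/Out/a: South plays B → North plays f at [B] → South plays a at [B-f] → (2, 4)

(6,6) (6,6) (5,7) (5,7) (2,3) (2,4) (2,3) (2,4)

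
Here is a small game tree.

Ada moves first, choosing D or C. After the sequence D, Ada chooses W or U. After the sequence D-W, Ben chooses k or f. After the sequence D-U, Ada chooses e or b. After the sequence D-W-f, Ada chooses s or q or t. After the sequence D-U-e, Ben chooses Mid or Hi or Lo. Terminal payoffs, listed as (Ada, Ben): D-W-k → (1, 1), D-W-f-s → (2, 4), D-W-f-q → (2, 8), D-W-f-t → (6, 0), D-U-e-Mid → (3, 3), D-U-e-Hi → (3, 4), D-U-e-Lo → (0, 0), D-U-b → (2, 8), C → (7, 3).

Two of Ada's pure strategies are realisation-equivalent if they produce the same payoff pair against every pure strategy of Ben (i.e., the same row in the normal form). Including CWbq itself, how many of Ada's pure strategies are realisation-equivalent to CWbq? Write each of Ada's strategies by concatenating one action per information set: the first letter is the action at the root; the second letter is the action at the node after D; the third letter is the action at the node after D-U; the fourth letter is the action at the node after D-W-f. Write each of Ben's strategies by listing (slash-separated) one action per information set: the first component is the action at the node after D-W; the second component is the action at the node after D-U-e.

Row for CWbq (columns k/Mid, k/Hi, k/Lo, f/Mid, f/Hi, f/Lo): (7,3) (7,3) (7,3) (7,3) (7,3) (7,3).
Under CWbq, Ada's choice at the node after D and at the node after D-U and at the node after D-W-f can never be reached regardless of what Ben does, so varying those choices leaves every outcome unchanged.
Holding the reachable choices fixed and varying the unreachable ones freely already gives 2 × 2 × 3 = 12 equivalent strategies.
No other strategy reproduces this row, so those 12 are the full class: CWes, CWeq, CWet, CWbs, CWbq, CWbt, CUes, CUeq, CUet, CUbs, CUbq, CUbt.

12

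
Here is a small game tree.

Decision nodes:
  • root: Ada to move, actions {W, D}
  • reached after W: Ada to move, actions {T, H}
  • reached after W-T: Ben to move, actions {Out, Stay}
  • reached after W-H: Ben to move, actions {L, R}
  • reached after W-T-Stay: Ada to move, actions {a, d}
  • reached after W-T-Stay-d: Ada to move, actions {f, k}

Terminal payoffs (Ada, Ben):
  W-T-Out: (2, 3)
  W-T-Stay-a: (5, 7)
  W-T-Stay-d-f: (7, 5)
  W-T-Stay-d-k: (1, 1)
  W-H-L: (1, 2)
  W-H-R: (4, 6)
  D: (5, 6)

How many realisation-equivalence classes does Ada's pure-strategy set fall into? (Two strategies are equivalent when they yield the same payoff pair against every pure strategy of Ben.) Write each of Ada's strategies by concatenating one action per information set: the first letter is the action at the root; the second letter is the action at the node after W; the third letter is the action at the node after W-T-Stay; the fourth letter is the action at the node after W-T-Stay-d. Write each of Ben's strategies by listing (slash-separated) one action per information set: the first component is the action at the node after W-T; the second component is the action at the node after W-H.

Ada has 16 pure strategies: WTaf, WTak, WTdf, WTdk, WHaf, WHak, WHdf, WHdk, DTaf, DTak, DTdf, DTdk, DHaf, DHak, DHdf, DHdk. Columns: Out/L, Out/R, Stay/L, Stay/R.
{WTaf, WTak} → row (2,3) (2,3) (5,7) (5,7)
{WTdf} → row (2,3) (2,3) (7,5) (7,5)
{WTdk} → row (2,3) (2,3) (1,1) (1,1)
{WHaf, WHak, WHdf, WHdk} → row (1,2) (4,6) (1,2) (4,6)
{DTaf, DTak, DTdf, DTdk, DHaf, DHak, DHdf, DHdk} → row (5,6) (5,6) (5,6) (5,6)
That's 5 distinct rows out of 16 strategies.

5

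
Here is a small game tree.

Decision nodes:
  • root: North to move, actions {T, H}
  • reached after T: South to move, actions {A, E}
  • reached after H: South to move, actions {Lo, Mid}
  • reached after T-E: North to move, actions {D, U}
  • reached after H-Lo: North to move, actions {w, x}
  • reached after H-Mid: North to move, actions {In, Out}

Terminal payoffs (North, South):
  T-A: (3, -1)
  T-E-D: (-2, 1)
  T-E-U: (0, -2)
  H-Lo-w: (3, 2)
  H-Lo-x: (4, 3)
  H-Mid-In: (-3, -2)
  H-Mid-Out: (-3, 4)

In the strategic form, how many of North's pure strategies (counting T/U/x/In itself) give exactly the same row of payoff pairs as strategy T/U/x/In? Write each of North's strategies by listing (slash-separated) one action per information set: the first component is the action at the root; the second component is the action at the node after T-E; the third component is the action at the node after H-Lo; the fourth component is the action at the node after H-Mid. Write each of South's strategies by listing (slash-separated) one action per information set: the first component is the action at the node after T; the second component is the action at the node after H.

Row for T/U/x/In (columns A/Lo, A/Mid, E/Lo, E/Mid): (3,-1) (3,-1) (0,-2) (0,-2).
Under T/U/x/In, North's choice at the node after H-Lo and at the node after H-Mid can never be reached regardless of what South does, so varying those choices leaves every outcome unchanged.
Holding the reachable choices fixed and varying the unreachable ones freely already gives 2 × 2 = 4 equivalent strategies.
No other strategy reproduces this row, so those 4 are the full class: T/U/w/In, T/U/w/Out, T/U/x/In, T/U/x/Out.

4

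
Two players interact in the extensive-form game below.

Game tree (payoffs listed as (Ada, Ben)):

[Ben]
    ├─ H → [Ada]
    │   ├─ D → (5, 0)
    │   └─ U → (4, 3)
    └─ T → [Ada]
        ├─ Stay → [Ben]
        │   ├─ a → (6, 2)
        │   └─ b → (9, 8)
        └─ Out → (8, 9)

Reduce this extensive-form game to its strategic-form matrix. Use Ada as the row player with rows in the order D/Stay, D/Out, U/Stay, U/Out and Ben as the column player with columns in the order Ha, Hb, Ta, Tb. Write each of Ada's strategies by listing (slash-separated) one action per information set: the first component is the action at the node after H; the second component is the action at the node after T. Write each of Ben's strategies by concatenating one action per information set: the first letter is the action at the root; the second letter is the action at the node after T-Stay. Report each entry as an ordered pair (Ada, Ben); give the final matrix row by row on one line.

D/Stay: (5,0) (5,0) (6,2) (9,8) | D/Out: (5,0) (5,0) (8,9) (8,9) | U/Stay: (4,3) (4,3) (6,2) (9,8) | U/Out: (4,3) (4,3) (8,9) (8,9)

             Ha       Hb       Ta       Tb
D/Stay    (5,0)    (5,0)    (6,2)    (9,8)
 D/Out    (5,0)    (5,0)    (8,9)    (8,9)
U/Stay    (4,3)    (4,3)    (6,2)    (9,8)
 U/Out    (4,3)    (4,3)    (8,9)    (8,9)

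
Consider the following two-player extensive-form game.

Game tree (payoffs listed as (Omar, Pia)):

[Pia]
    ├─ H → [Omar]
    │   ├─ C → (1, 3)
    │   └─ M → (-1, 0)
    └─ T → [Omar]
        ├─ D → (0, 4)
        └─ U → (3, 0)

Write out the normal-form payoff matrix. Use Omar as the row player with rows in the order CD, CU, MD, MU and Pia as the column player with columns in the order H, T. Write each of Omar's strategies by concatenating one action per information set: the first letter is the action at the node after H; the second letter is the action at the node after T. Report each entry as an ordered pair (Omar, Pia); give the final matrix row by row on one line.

Row CD: H→(1,3), T→(0,4)
Row CU: H→(1,3), T→(3,0)
Row MD: H→(-1,0), T→(0,4)
Row MU: H→(-1,0), T→(3,0)

CD: (1,3) (0,4) | CU: (1,3) (3,0) | MD: (-1,0) (0,4) | MU: (-1,0) (3,0)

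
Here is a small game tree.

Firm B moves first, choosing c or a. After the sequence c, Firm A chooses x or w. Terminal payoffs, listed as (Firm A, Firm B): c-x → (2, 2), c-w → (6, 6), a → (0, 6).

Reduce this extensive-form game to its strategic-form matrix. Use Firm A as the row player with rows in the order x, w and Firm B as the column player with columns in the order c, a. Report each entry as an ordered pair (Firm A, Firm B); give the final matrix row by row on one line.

Row x: c→(2,2), a→(0,6)
Row w: c→(6,6), a→(0,6)

x: (2,2) (0,6) | w: (6,6) (0,6)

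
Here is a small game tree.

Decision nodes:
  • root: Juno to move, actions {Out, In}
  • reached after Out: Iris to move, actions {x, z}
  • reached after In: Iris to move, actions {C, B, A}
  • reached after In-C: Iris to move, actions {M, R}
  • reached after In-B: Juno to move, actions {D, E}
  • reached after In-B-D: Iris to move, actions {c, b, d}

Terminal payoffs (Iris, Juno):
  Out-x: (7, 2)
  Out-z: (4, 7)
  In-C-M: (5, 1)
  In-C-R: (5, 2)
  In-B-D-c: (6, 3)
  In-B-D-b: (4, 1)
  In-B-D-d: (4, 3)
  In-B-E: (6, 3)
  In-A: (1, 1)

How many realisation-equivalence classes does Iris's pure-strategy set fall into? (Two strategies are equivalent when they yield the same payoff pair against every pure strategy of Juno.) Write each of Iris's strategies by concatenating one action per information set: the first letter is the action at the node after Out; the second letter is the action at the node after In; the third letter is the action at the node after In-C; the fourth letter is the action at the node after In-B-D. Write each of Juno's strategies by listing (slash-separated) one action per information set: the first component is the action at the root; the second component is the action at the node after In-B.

12

Iris has 36 pure strategies: xCMc, xCMb, xCMd, xCRc, xCRb, xCRd, xBMc, xBMb, xBMd, xBRc, xBRb, xBRd, xAMc, xAMb, xAMd, xARc, xARb, xARd, zCMc, zCMb, zCMd, zCRc, zCRb, zCRd, zBMc, zBMb, zBMd, zBRc, zBRb, zBRd, zAMc, zAMb, zAMd, zARc, zARb, zARd. Columns: Out/D, Out/E, In/D, In/E.
{xCMc, xCMb, xCMd} → row (7,2) (7,2) (5,1) (5,1)
{xCRc, xCRb, xCRd} → row (7,2) (7,2) (5,2) (5,2)
{xBMc, xBRc} → row (7,2) (7,2) (6,3) (6,3)
{xBMb, xBRb} → row (7,2) (7,2) (4,1) (6,3)
{xBMd, xBRd} → row (7,2) (7,2) (4,3) (6,3)
{xAMc, xAMb, xAMd, xARc, xARb, xARd} → row (7,2) (7,2) (1,1) (1,1)
{zCMc, zCMb, zCMd} → row (4,7) (4,7) (5,1) (5,1)
{zCRc, zCRb, zCRd} → row (4,7) (4,7) (5,2) (5,2)
{zBMc, zBRc} → row (4,7) (4,7) (6,3) (6,3)
{zBMb, zBRb} → row (4,7) (4,7) (4,1) (6,3)
{zBMd, zBRd} → row (4,7) (4,7) (4,3) (6,3)
{zAMc, zAMb, zAMd, zARc, zARb, zARd} → row (4,7) (4,7) (1,1) (1,1)
That's 12 distinct rows out of 36 strategies.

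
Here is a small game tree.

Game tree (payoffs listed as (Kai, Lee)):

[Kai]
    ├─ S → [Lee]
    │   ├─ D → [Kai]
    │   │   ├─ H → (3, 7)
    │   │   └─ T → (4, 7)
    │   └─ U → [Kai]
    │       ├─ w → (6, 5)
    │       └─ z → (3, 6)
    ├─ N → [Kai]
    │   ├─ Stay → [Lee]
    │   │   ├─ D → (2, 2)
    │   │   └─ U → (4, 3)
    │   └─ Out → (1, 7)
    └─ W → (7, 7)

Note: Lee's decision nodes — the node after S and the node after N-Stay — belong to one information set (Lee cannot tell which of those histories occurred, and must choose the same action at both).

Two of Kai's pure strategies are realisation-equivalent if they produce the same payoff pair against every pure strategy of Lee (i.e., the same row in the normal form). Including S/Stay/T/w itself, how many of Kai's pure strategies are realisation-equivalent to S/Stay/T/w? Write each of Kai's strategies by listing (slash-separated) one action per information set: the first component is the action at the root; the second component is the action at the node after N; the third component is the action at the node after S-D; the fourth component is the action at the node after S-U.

2

Row for S/Stay/T/w (columns D, U): (4,7) (6,5).
Under S/Stay/T/w, Kai's choice at the node after N can never be reached regardless of what Lee does, so varying those choices leaves every outcome unchanged.
Holding the reachable choices fixed and varying the unreachable one freely already gives 2 equivalent strategies.
No other strategy reproduces this row, so those 2 are the full class: S/Stay/T/w, S/Out/T/w.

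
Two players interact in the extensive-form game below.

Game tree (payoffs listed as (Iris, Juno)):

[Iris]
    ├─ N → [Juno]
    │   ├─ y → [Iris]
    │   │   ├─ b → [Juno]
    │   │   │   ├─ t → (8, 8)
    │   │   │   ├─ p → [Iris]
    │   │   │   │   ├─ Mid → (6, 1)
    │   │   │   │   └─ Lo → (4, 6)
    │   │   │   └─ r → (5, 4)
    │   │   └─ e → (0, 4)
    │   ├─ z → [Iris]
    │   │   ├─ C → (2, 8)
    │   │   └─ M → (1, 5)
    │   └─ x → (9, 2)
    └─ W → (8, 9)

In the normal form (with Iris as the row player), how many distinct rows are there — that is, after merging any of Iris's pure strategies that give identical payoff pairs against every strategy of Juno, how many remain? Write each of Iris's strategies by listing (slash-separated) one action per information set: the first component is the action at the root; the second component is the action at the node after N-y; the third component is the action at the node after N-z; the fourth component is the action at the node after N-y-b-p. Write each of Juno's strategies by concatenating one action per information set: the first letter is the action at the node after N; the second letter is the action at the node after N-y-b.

7

Iris has 16 pure strategies: N/b/C/Mid, N/b/C/Lo, N/b/M/Mid, N/b/M/Lo, N/e/C/Mid, N/e/C/Lo, N/e/M/Mid, N/e/M/Lo, W/b/C/Mid, W/b/C/Lo, W/b/M/Mid, W/b/M/Lo, W/e/C/Mid, W/e/C/Lo, W/e/M/Mid, W/e/M/Lo. Columns: yt, yp, yr, zt, zp, zr, xt, xp, xr.
{N/b/C/Mid} → row (8,8) (6,1) (5,4) (2,8) (2,8) (2,8) (9,2) (9,2) (9,2)
{N/b/C/Lo} → row (8,8) (4,6) (5,4) (2,8) (2,8) (2,8) (9,2) (9,2) (9,2)
{N/b/M/Mid} → row (8,8) (6,1) (5,4) (1,5) (1,5) (1,5) (9,2) (9,2) (9,2)
{N/b/M/Lo} → row (8,8) (4,6) (5,4) (1,5) (1,5) (1,5) (9,2) (9,2) (9,2)
{N/e/C/Mid, N/e/C/Lo} → row (0,4) (0,4) (0,4) (2,8) (2,8) (2,8) (9,2) (9,2) (9,2)
{N/e/M/Mid, N/e/M/Lo} → row (0,4) (0,4) (0,4) (1,5) (1,5) (1,5) (9,2) (9,2) (9,2)
{W/b/C/Mid, W/b/C/Lo, W/b/M/Mid, W/b/M/Lo, W/e/C/Mid, W/e/C/Lo, W/e/M/Mid, W/e/M/Lo} → row (8,9) (8,9) (8,9) (8,9) (8,9) (8,9) (8,9) (8,9) (8,9)
That's 7 distinct rows out of 16 strategies.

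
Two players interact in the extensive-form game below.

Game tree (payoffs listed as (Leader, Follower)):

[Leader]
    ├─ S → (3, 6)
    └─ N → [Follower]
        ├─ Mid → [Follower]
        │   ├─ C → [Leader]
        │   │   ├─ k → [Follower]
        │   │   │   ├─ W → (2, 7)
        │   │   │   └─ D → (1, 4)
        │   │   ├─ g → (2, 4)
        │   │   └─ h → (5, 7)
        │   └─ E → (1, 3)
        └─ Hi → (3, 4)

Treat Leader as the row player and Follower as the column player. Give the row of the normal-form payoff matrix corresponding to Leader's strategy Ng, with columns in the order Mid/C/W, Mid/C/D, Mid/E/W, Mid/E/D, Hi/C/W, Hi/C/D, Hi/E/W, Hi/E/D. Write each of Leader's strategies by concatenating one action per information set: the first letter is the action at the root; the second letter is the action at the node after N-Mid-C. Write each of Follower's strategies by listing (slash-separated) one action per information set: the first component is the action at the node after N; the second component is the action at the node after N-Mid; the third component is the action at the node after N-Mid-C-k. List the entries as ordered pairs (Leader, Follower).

(2,4) (2,4) (1,3) (1,3) (3,4) (3,4) (3,4) (3,4)

vs Mid/C/W: Leader plays N → Follower plays Mid at [N] → Follower plays C at [N-Mid] → Leader plays g at [N-Mid-C] → (2, 4)
vs Mid/C/D: Leader plays N → Follower plays Mid at [N] → Follower plays C at [N-Mid] → Leader plays g at [N-Mid-C] → (2, 4)
vs Mid/E/W: Leader plays N → Follower plays Mid at [N] → Follower plays E at [N-Mid] → (1, 3)
vs Mid/E/D: Leader plays N → Follower plays Mid at [N] → Follower plays E at [N-Mid] → (1, 3)
vs Hi/C/W: Leader plays N → Follower plays Hi at [N] → (3, 4)
vs Hi/C/D: Leader plays N → Follower plays Hi at [N] → (3, 4)
vs Hi/E/W: Leader plays N → Follower plays Hi at [N] → (3, 4)
vs Hi/E/D: Leader plays N → Follower plays Hi at [N] → (3, 4)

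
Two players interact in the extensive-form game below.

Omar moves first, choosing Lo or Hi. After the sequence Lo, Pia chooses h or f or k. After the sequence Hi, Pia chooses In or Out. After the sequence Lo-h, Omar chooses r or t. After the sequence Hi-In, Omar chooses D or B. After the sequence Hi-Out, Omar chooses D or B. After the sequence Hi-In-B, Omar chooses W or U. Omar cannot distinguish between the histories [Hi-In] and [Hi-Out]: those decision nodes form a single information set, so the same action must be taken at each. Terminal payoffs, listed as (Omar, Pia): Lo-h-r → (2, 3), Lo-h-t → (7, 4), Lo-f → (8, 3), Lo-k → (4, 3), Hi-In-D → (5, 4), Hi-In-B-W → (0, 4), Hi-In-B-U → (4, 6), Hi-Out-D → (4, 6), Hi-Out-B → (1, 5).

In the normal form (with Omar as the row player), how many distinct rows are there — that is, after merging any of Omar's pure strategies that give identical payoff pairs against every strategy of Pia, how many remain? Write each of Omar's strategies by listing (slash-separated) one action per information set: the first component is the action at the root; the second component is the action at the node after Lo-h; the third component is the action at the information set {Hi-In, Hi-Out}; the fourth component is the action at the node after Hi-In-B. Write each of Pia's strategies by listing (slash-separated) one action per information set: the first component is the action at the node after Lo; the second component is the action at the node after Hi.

Omar has 16 pure strategies: Lo/r/D/W, Lo/r/D/U, Lo/r/B/W, Lo/r/B/U, Lo/t/D/W, Lo/t/D/U, Lo/t/B/W, Lo/t/B/U, Hi/r/D/W, Hi/r/D/U, Hi/r/B/W, Hi/r/B/U, Hi/t/D/W, Hi/t/D/U, Hi/t/B/W, Hi/t/B/U. Columns: h/In, h/Out, f/In, f/Out, k/In, k/Out.
{Lo/r/D/W, Lo/r/D/U, Lo/r/B/W, Lo/r/B/U} → row (2,3) (2,3) (8,3) (8,3) (4,3) (4,3)
{Lo/t/D/W, Lo/t/D/U, Lo/t/B/W, Lo/t/B/U} → row (7,4) (7,4) (8,3) (8,3) (4,3) (4,3)
{Hi/r/D/W, Hi/r/D/U, Hi/t/D/W, Hi/t/D/U} → row (5,4) (4,6) (5,4) (4,6) (5,4) (4,6)
{Hi/r/B/W, Hi/t/B/W} → row (0,4) (1,5) (0,4) (1,5) (0,4) (1,5)
{Hi/r/B/U, Hi/t/B/U} → row (4,6) (1,5) (4,6) (1,5) (4,6) (1,5)
That's 5 distinct rows out of 16 strategies.

5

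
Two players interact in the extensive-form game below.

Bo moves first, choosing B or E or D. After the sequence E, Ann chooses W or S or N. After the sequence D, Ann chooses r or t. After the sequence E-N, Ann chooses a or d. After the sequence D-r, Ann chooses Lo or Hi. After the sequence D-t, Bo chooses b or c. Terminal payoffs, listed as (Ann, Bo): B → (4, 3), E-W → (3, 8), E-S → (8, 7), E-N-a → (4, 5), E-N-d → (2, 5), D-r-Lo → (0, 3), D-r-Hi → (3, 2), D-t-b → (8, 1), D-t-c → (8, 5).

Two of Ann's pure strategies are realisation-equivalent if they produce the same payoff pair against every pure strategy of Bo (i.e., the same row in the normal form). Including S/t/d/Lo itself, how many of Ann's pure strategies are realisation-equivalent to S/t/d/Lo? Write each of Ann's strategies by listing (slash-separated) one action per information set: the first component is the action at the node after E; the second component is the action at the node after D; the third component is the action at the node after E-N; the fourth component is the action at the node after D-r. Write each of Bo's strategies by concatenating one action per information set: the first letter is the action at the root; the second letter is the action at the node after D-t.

Row for S/t/d/Lo (columns Bb, Bc, Eb, Ec, Db, Dc): (4,3) (4,3) (8,7) (8,7) (8,1) (8,5).
Under S/t/d/Lo, Ann's choice at the node after E-N and at the node after D-r can never be reached regardless of what Bo does, so varying those choices leaves every outcome unchanged.
Holding the reachable choices fixed and varying the unreachable ones freely already gives 2 × 2 = 4 equivalent strategies.
No other strategy reproduces this row, so those 4 are the full class: S/t/a/Lo, S/t/a/Hi, S/t/d/Lo, S/t/d/Hi.

4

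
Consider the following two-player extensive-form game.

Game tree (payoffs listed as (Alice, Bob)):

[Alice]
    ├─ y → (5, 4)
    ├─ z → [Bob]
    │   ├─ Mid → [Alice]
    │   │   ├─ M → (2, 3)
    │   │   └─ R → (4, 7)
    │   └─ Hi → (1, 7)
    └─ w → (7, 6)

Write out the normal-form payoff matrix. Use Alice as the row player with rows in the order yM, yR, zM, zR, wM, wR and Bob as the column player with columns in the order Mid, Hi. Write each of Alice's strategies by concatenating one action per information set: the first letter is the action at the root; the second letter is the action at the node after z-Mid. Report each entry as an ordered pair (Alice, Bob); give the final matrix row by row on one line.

yM: (5,4) (5,4) | yR: (5,4) (5,4) | zM: (2,3) (1,7) | zR: (4,7) (1,7) | wM: (7,6) (7,6) | wR: (7,6) (7,6)

Row yM: Mid→(5,4), Hi→(5,4)
Row yR: Mid→(5,4), Hi→(5,4)
Row zM: Mid→(2,3), Hi→(1,7)
Row zR: Mid→(4,7), Hi→(1,7)
Row wM: Mid→(7,6), Hi→(7,6)
Row wR: Mid→(7,6), Hi→(7,6)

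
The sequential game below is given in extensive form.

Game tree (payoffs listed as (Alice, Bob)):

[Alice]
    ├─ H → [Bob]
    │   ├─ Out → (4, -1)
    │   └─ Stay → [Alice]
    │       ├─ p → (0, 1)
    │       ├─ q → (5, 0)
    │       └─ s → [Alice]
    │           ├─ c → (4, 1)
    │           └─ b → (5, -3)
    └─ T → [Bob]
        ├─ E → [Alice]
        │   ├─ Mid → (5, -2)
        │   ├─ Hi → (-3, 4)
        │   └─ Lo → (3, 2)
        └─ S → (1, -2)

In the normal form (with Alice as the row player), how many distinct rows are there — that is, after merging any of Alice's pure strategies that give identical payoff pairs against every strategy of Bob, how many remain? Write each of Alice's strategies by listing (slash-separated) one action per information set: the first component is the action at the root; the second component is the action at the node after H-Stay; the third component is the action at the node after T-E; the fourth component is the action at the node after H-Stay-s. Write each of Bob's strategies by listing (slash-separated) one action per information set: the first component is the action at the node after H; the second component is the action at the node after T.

Alice has 36 pure strategies: H/p/Mid/c, H/p/Mid/b, H/p/Hi/c, H/p/Hi/b, H/p/Lo/c, H/p/Lo/b, H/q/Mid/c, H/q/Mid/b, H/q/Hi/c, H/q/Hi/b, H/q/Lo/c, H/q/Lo/b, H/s/Mid/c, H/s/Mid/b, H/s/Hi/c, H/s/Hi/b, H/s/Lo/c, H/s/Lo/b, T/p/Mid/c, T/p/Mid/b, T/p/Hi/c, T/p/Hi/b, T/p/Lo/c, T/p/Lo/b, T/q/Mid/c, T/q/Mid/b, T/q/Hi/c, T/q/Hi/b, T/q/Lo/c, T/q/Lo/b, T/s/Mid/c, T/s/Mid/b, T/s/Hi/c, T/s/Hi/b, T/s/Lo/c, T/s/Lo/b. Columns: Out/E, Out/S, Stay/E, Stay/S.
{H/p/Mid/c, H/p/Mid/b, H/p/Hi/c, H/p/Hi/b, H/p/Lo/c, H/p/Lo/b} → row (4,-1) (4,-1) (0,1) (0,1)
{H/q/Mid/c, H/q/Mid/b, H/q/Hi/c, H/q/Hi/b, H/q/Lo/c, H/q/Lo/b} → row (4,-1) (4,-1) (5,0) (5,0)
{H/s/Mid/c, H/s/Hi/c, H/s/Lo/c} → row (4,-1) (4,-1) (4,1) (4,1)
{H/s/Mid/b, H/s/Hi/b, H/s/Lo/b} → row (4,-1) (4,-1) (5,-3) (5,-3)
{T/p/Mid/c, T/p/Mid/b, T/q/Mid/c, T/q/Mid/b, T/s/Mid/c, T/s/Mid/b} → row (5,-2) (1,-2) (5,-2) (1,-2)
{T/p/Hi/c, T/p/Hi/b, T/q/Hi/c, T/q/Hi/b, T/s/Hi/c, T/s/Hi/b} → row (-3,4) (1,-2) (-3,4) (1,-2)
{T/p/Lo/c, T/p/Lo/b, T/q/Lo/c, T/q/Lo/b, T/s/Lo/c, T/s/Lo/b} → row (3,2) (1,-2) (3,2) (1,-2)
That's 7 distinct rows out of 36 strategies.

7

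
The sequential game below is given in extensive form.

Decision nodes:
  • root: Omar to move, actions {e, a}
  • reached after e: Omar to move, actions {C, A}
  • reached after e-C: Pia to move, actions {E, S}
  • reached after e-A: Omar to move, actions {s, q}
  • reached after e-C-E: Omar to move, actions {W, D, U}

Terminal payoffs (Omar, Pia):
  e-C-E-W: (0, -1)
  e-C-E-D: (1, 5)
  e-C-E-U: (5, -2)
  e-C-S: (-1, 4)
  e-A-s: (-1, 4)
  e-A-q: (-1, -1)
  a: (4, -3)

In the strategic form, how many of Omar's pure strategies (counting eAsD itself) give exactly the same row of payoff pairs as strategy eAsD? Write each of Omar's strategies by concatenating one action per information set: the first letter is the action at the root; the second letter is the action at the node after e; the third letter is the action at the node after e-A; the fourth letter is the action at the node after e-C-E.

Row for eAsD (columns E, S): (-1,4) (-1,4).
Under eAsD, Omar's choice at the node after e-C-E can never be reached regardless of what Pia does, so varying those choices leaves every outcome unchanged.
Holding the reachable choices fixed and varying the unreachable one freely already gives 3 equivalent strategies.
No other strategy reproduces this row, so those 3 are the full class: eAsW, eAsD, eAsU.

3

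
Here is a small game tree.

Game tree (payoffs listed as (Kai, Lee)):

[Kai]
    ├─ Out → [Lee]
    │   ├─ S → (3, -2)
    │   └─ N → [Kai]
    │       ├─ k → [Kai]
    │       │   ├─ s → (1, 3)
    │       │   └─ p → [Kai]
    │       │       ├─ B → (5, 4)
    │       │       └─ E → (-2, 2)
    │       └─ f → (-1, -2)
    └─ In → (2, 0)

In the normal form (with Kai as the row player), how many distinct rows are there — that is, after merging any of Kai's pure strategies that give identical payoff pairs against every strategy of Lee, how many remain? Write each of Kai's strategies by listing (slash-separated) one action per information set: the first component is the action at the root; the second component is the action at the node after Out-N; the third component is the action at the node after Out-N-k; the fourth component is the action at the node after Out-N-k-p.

5

Kai has 16 pure strategies: Out/k/s/B, Out/k/s/E, Out/k/p/B, Out/k/p/E, Out/f/s/B, Out/f/s/E, Out/f/p/B, Out/f/p/E, In/k/s/B, In/k/s/E, In/k/p/B, In/k/p/E, In/f/s/B, In/f/s/E, In/f/p/B, In/f/p/E. Columns: S, N.
{Out/k/s/B, Out/k/s/E} → row (3,-2) (1,3)
{Out/k/p/B} → row (3,-2) (5,4)
{Out/k/p/E} → row (3,-2) (-2,2)
{Out/f/s/B, Out/f/s/E, Out/f/p/B, Out/f/p/E} → row (3,-2) (-1,-2)
{In/k/s/B, In/k/s/E, In/k/p/B, In/k/p/E, In/f/s/B, In/f/s/E, In/f/p/B, In/f/p/E} → row (2,0) (2,0)
That's 5 distinct rows out of 16 strategies.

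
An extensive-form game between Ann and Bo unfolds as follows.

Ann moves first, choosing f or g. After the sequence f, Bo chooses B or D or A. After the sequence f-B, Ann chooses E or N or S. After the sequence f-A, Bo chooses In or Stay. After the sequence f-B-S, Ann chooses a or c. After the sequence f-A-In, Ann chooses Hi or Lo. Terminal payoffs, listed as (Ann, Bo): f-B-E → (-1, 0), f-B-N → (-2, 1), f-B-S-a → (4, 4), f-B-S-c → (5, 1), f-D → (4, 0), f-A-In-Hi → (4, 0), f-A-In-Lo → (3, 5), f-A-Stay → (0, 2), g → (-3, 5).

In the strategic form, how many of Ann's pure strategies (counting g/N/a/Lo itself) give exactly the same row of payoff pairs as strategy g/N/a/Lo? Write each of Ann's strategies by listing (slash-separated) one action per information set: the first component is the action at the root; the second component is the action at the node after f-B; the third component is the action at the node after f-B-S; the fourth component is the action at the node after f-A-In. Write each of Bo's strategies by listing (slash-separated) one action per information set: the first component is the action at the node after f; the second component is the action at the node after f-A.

12

Row for g/N/a/Lo (columns B/In, B/Stay, D/In, D/Stay, A/In, A/Stay): (-3,5) (-3,5) (-3,5) (-3,5) (-3,5) (-3,5).
Under g/N/a/Lo, Ann's choice at the node after f-B and at the node after f-B-S and at the node after f-A-In can never be reached regardless of what Bo does, so varying those choices leaves every outcome unchanged.
Holding the reachable choices fixed and varying the unreachable ones freely already gives 3 × 2 × 2 = 12 equivalent strategies.
No other strategy reproduces this row, so those 12 are the full class: g/E/a/Hi, g/E/a/Lo, g/E/c/Hi, g/E/c/Lo, g/N/a/Hi, g/N/a/Lo, g/N/c/Hi, g/N/c/Lo, g/S/a/Hi, g/S/a/Lo, g/S/c/Hi, g/S/c/Lo.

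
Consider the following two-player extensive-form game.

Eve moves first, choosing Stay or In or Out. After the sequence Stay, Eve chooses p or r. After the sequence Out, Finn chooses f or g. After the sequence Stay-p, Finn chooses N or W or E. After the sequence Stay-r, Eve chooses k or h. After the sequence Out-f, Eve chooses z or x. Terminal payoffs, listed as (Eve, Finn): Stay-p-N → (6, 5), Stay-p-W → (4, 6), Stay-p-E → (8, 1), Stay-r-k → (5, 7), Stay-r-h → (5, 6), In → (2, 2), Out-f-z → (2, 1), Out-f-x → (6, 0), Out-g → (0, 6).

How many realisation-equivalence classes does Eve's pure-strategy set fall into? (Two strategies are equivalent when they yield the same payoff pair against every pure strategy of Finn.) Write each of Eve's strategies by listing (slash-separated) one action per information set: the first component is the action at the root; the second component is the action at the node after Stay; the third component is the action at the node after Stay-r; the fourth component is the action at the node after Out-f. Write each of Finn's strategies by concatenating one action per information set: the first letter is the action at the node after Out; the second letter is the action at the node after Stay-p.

6

Eve has 24 pure strategies: Stay/p/k/z, Stay/p/k/x, Stay/p/h/z, Stay/p/h/x, Stay/r/k/z, Stay/r/k/x, Stay/r/h/z, Stay/r/h/x, In/p/k/z, In/p/k/x, In/p/h/z, In/p/h/x, In/r/k/z, In/r/k/x, In/r/h/z, In/r/h/x, Out/p/k/z, Out/p/k/x, Out/p/h/z, Out/p/h/x, Out/r/k/z, Out/r/k/x, Out/r/h/z, Out/r/h/x. Columns: fN, fW, fE, gN, gW, gE.
{Stay/p/k/z, Stay/p/k/x, Stay/p/h/z, Stay/p/h/x} → row (6,5) (4,6) (8,1) (6,5) (4,6) (8,1)
{Stay/r/k/z, Stay/r/k/x} → row (5,7) (5,7) (5,7) (5,7) (5,7) (5,7)
{Stay/r/h/z, Stay/r/h/x} → row (5,6) (5,6) (5,6) (5,6) (5,6) (5,6)
{In/p/k/z, In/p/k/x, In/p/h/z, In/p/h/x, In/r/k/z, In/r/k/x, In/r/h/z, In/r/h/x} → row (2,2) (2,2) (2,2) (2,2) (2,2) (2,2)
{Out/p/k/z, Out/p/h/z, Out/r/k/z, Out/r/h/z} → row (2,1) (2,1) (2,1) (0,6) (0,6) (0,6)
{Out/p/k/x, Out/p/h/x, Out/r/k/x, Out/r/h/x} → row (6,0) (6,0) (6,0) (0,6) (0,6) (0,6)
That's 6 distinct rows out of 24 strategies.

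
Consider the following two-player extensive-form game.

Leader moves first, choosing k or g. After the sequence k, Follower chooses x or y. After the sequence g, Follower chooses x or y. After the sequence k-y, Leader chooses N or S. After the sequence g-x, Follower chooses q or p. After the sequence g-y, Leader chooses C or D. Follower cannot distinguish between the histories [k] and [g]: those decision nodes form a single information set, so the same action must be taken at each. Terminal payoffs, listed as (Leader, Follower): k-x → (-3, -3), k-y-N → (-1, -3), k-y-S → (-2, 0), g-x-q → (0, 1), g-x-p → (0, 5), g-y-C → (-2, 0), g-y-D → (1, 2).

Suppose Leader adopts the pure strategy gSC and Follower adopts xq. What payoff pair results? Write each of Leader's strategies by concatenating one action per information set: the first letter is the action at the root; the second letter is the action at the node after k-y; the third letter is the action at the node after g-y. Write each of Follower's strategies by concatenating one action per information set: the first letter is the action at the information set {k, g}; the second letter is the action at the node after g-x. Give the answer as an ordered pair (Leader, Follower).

Trace the play path from the root:
  Leader plays g
  Follower plays x at [g]
  Follower plays q at [g-x]
→ terminal payoff (0, 1).
(Leader's choice at the node after k-y is never reached on this path, so it doesn't affect the outcome.)

(0, 1)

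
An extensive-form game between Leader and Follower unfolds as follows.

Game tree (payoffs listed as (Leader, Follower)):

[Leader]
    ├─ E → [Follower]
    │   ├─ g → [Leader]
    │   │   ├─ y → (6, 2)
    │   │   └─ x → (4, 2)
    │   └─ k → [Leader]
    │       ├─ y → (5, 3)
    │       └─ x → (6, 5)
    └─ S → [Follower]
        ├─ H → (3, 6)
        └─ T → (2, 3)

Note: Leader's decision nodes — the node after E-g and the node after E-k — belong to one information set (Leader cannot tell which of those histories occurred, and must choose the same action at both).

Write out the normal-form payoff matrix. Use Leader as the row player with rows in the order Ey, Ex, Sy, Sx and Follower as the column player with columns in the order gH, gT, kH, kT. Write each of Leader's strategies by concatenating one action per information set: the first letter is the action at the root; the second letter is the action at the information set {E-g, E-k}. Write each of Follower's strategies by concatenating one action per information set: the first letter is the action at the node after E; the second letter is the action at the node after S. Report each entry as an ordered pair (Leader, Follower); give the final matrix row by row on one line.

           gH       gT       kH       kT
  Ey    (6,2)    (6,2)    (5,3)    (5,3)
  Ex    (4,2)    (4,2)    (6,5)    (6,5)
  Sy    (3,6)    (2,3)    (3,6)    (2,3)
  Sx    (3,6)    (2,3)    (3,6)    (2,3)

Ey: (6,2) (6,2) (5,3) (5,3) | Ex: (4,2) (4,2) (6,5) (6,5) | Sy: (3,6) (2,3) (3,6) (2,3) | Sx: (3,6) (2,3) (3,6) (2,3)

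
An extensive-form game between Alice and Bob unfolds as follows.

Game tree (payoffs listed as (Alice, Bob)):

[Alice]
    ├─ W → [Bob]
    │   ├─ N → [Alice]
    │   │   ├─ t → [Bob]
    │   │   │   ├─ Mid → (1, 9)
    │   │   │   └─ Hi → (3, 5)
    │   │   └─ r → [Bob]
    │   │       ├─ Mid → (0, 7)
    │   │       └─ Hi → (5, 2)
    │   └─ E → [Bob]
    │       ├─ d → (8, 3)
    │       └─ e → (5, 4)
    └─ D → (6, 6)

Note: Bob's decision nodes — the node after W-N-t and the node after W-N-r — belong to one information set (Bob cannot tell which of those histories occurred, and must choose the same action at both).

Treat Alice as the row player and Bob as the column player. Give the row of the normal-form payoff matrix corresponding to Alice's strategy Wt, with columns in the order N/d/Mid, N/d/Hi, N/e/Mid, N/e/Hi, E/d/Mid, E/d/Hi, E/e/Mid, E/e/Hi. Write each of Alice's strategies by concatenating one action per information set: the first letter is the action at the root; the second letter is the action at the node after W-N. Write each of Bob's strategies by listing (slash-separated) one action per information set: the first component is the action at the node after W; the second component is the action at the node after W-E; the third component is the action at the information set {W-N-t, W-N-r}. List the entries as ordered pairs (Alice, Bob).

(1,9) (3,5) (1,9) (3,5) (8,3) (8,3) (5,4) (5,4)

vs N/d/Mid: Alice plays W → Bob plays N at [W] → Alice plays t at [W-N] → Bob plays Mid at [W-N-t] → (1, 9)
vs N/d/Hi: Alice plays W → Bob plays N at [W] → Alice plays t at [W-N] → Bob plays Hi at [W-N-t] → (3, 5)
vs N/e/Mid: Alice plays W → Bob plays N at [W] → Alice plays t at [W-N] → Bob plays Mid at [W-N-t] → (1, 9)
vs N/e/Hi: Alice plays W → Bob plays N at [W] → Alice plays t at [W-N] → Bob plays Hi at [W-N-t] → (3, 5)
vs E/d/Mid: Alice plays W → Bob plays E at [W] → Bob plays d at [W-E] → (8, 3)
vs E/d/Hi: Alice plays W → Bob plays E at [W] → Bob plays d at [W-E] → (8, 3)
vs E/e/Mid: Alice plays W → Bob plays E at [W] → Bob plays e at [W-E] → (5, 4)
vs E/e/Hi: Alice plays W → Bob plays E at [W] → Bob plays e at [W-E] → (5, 4)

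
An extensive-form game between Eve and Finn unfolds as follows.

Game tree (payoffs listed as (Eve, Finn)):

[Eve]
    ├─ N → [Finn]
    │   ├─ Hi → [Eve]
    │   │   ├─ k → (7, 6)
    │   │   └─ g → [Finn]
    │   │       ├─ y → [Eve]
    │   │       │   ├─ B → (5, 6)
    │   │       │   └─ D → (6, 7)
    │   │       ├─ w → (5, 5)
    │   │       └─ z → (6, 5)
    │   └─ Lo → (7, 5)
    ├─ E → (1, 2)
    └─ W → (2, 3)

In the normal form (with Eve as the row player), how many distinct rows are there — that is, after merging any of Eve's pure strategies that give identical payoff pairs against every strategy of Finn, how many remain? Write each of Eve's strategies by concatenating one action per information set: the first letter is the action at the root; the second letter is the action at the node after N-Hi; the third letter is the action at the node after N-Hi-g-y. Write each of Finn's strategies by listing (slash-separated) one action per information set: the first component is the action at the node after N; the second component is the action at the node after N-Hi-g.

Eve has 12 pure strategies: NkB, NkD, NgB, NgD, EkB, EkD, EgB, EgD, WkB, WkD, WgB, WgD. Columns: Hi/y, Hi/w, Hi/z, Lo/y, Lo/w, Lo/z.
{NkB, NkD} → row (7,6) (7,6) (7,6) (7,5) (7,5) (7,5)
{NgB} → row (5,6) (5,5) (6,5) (7,5) (7,5) (7,5)
{NgD} → row (6,7) (5,5) (6,5) (7,5) (7,5) (7,5)
{EkB, EkD, EgB, EgD} → row (1,2) (1,2) (1,2) (1,2) (1,2) (1,2)
{WkB, WkD, WgB, WgD} → row (2,3) (2,3) (2,3) (2,3) (2,3) (2,3)
That's 5 distinct rows out of 12 strategies.

5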